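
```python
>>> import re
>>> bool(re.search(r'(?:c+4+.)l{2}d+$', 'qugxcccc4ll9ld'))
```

False

Here no position works, so the call returns None, and `bool(None)` is False.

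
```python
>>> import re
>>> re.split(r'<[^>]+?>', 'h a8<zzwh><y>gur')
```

['h a8', '', 'gur']

Matches to split on: at [4:10] → '<zzwh>'; at [10:13] → '<y>'.
Splitting on the pattern gives 3 pieces.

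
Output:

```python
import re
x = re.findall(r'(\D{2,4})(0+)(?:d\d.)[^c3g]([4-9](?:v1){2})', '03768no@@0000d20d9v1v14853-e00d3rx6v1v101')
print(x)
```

3 groups means each result is a tuple of 3 captured strings — 2 here.

[('no@@', '0000', '9v1v1'), ('-e', '00', '6v1v1')]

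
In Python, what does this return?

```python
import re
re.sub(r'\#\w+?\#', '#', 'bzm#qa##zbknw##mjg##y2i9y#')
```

Matches: at [3:7] → '#qa#'; at [7:14] → '#zbknw#'; at [14:19] → '#mjg#'; at [19:26] → '#y2i9y#'.
Every occurrence is swapped for '#'.

'bzm####'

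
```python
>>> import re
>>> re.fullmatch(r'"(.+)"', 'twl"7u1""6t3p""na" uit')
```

`re.fullmatch` is like wrapping the pattern in `^…$` (in single-line mode).
Here the pattern can't cover the whole string, so the call returns None.

None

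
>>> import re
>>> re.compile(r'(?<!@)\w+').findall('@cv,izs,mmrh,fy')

['v', 'izs', 'mmrh', 'fy']

A negative assertion filters positions out without eating any characters.
Walking the string: at [2:3] → 'v'; at [4:7] → 'izs'; at [8:12] → 'mmrh'; at [13:15] → 'fy'.
Since nothing is captured, `findall` lists the 4 matched substrings directly.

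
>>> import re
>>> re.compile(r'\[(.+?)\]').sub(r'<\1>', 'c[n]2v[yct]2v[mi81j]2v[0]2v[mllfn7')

The replacement refers to a captured group, so each match is rewritten using its own captured text.

'c<n>2v<yct>2v<mi81j>2v<0>2v[mllfn7'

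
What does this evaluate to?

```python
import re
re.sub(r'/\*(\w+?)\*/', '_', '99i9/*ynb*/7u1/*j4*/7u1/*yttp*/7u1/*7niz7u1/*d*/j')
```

Each match is replaced by '_'.

'99i9_7u1_7u1_7u1/*7niz7u1_j'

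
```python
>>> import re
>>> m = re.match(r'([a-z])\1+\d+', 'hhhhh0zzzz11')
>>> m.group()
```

'hhhhh0'

After group 1 captures some text, `\1` only succeeds where that same text appears again.
`re.match` won't scan ahead — the pattern has to work from the very first character.
The match spans [0:6] → 'hhhhh0'.
Captured: group 1 = 'h'.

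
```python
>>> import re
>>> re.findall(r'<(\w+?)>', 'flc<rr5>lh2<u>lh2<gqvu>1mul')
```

['rr5', 'u', 'gqvu']

One capturing group, so `findall` returns just the captured substring from each match — 3 in all.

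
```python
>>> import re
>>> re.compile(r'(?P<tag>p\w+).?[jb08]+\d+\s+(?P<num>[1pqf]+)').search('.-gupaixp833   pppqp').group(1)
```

The pattern matches a literal 'p', then one or more of a word character (captured as 'tag'); then optionally any character, then one or more of one of [jb08], then one or more of a digit; then one or more of whitespace; then one or more of one of [1pqf] (captured as 'num').
`re.search` scans for the first position where the pattern succeeds.
The match spans [4:20] → 'paixp833   pppqp'.
Captured: group 1 = 'paixp', group 2 = 'pppqp'.

'paixp'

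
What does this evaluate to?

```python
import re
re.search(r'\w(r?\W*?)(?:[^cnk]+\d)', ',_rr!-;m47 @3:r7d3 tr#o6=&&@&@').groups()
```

The match spans [1:24] → '_rr!-;m47 @3:r7d3 tr#o6'.
Captured: group 1 = 'r'.

('r',)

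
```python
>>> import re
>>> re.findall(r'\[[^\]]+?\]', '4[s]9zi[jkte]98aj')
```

['[s]', '[jkte]']

Walking the string: at [1:4] → '[s]'; at [7:13] → '[jkte]'.
With no groups in the pattern, `findall` gives back each whole match — 2 here.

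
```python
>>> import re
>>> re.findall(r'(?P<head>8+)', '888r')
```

This matches one or more of a literal '8' (captured as 'head').
Matches: at [0:3] match '888', group 1 = '888'.
One capturing group, so `findall` returns just the captured substring from the one match — 1 in all.

['888']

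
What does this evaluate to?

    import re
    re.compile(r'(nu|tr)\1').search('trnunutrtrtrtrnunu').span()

The backreference `\1` re-matches whatever the first group consumed, character for character.
Unlike `match`, `search` isn't anchored — it looks for the pattern anywhere in the string.
The match spans [2:6] → 'nunu'.
Captured: group 1 = 'nu'.

(2, 6)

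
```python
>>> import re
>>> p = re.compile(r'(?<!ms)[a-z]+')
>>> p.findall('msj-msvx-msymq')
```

['msj', 'msvx', 'msymq']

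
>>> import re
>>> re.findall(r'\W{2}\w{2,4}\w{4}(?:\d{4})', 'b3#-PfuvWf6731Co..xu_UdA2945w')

['#-PfuvWf6731', '..xu_UdA2945']

The pattern matches exactly 2 of a non-word character, then 2 to 4 of a word character, then exactly 4 of a word character; then exactly 4 of a digit (non-capturing group).
Matches: at [2:14] → '#-PfuvWf6731'; at [16:28] → '..xu_UdA2945'.
Since nothing is captured, `findall` lists the 2 matched substrings directly.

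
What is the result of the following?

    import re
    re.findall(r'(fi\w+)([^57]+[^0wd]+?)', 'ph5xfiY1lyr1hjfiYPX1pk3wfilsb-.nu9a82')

This matches the literal 'fi', then one or more of a word character (captured); then one or more of any character except [57], then one or more of any character except [0wd] (lazy) (captured).
Scanning left to right: at [4:37] match 'fiY1lyr1hjfiYPX1pk3wfilsb-.nu9a82', groups = ('fiY1lyr1hjfiYPX1pk3wfilsb', '-.nu9a82').
Multiple groups make `findall` return tuples — one 2-tuple for the one match.

[('fiY1lyr1hjfiYPX1pk3wfilsb', '-.nu9a82')]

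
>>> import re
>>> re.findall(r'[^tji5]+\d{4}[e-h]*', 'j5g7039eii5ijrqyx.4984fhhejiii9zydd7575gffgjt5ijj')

['g7039e', 'rqyx.4984fhhe', '9zydd7575gffg']

This matches one or more of any character except [tji5]; then exactly 4 of a digit, then zero or more of a character in [e-h].
Matches: at [2:8] → 'g7039e'; at [13:26] → 'rqyx.4984fhhe'; at [30:43] → '9zydd7575gffg'.
`findall` yields the raw match text (3 of them) because the pattern has no groups.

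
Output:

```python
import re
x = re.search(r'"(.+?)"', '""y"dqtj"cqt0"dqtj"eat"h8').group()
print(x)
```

The `?` after the quantifier makes it lazy — it takes as little as possible before letting the rest of the pattern try.
`re.search` tries every starting position until one works.
The match spans [0:4] → '""y"'.
Captured: group 1 = '"y'.

""y"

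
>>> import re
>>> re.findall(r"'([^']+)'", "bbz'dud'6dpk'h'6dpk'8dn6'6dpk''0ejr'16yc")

Scanning left to right: at [3:8] match "'dud'", group 1 = 'dud'; at [12:15] match "'h'", group 1 = 'h'; at [19:25] match "'8dn6'", group 1 = '8dn6'; at [30:36] match "'0ejr'", group 1 = '0ejr'.
One capturing group, so `findall` returns just the captured substring from each match — 4 in all.

['dud', 'h', '8dn6', '0ejr']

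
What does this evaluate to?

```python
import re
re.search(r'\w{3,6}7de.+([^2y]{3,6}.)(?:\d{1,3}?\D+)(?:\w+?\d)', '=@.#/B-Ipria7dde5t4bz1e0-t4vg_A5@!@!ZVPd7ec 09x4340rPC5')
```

None

Here the pattern never matches, so the call returns None.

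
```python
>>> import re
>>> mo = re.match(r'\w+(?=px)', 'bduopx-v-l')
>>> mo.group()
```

'bduo'

`match` is anchored at position 0; if the pattern doesn't fit there, it returns None.
The match spans [0:4] → 'bduo'.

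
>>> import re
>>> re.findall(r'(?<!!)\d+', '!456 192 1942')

The negative lookahead/lookbehind blocks any match where the forbidden context is present.
`findall` yields the raw match text (3 of them) because the pattern has no groups.

['56', '192', '1942']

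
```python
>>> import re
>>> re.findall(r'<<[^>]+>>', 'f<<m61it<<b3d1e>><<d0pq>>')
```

No capturing groups, so `findall` returns the 2 full match strings.

['<<m61it<<b3d1e>>', '<<d0pq>>']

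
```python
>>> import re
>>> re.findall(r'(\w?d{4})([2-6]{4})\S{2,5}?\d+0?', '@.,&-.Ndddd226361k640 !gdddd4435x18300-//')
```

Pattern: optionally a word character, then exactly 4 of a literal 'd' (captured); then exactly 4 of a character in [2-6] (captured); then 2 to 5 of a non-whitespace character (lazy), then one or more of a digit, then optionally the literal '0'.
Walking the string: at [6:21] match 'Ndddd226361k640', groups = ('Ndddd', '2263'); at [23:38] match 'gdddd4435x18300', groups = ('gdddd', '4435').
With 2 capturing groups, `findall` returns a 2-tuple per match.

[('Ndddd', '2263'), ('gdddd', '4435')]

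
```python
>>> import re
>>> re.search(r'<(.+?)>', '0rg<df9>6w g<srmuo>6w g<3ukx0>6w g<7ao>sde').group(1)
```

Lazy quantifiers expand one character at a time until the remainder of the pattern can match.
Unlike `match`, `search` isn't anchored — it looks for the pattern anywhere in the string.
The match spans [3:8] → '<df9>'.
Captured: group 1 = 'df9'.

'df9'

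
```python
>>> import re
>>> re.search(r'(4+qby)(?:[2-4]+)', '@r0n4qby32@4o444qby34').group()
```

'4qby32'

Pattern: one or more of a literal '4', then the literal 'qby' (captured); then one or more of a character in [2-4] (non-capturing group).
`re.search` scans for the first position where the pattern succeeds.
The match spans [4:10] → '4qby32'.
Captured: group 1 = '4qby'.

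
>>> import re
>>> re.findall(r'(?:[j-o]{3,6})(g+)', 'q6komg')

Pattern: 3 to 6 of a character in [j-o] (non-capturing group); then one or more of a literal 'g' (captured).
Matches: at [2:6] match 'komg', group 1 = 'g'.
`findall` collects group 1 from the one match (1 total).

['g']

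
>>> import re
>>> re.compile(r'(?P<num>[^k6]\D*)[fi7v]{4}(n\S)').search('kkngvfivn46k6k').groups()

('ng', 'n4')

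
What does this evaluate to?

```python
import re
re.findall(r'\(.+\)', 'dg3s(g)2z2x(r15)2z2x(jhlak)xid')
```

With no groups in the pattern, `findall` gives back each whole match — 1 here.

['(g)2z2x(r15)2z2x(jhlak)']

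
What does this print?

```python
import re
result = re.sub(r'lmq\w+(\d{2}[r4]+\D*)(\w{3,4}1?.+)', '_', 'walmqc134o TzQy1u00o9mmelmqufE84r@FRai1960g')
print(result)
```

wa_

Pattern: the literal 'lmq', then one or more of a word character; then exactly 2 of a digit, then one or more of one of [r4], then zero or more of a non-digit (captured); then 3 to 4 of a word character, then optionally a literal '1', then one or more of any character (captured).
Matches: at [2:43] → 'lmqc134o TzQy1u00o9mmelmqufE84r@FRai1960g'.
Each match is replaced by '_'.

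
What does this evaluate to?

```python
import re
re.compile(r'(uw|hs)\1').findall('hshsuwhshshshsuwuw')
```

The backreference `\1` re-matches whatever the first group consumed, character for character.
Matches: at [0:4] match 'hshs', group 1 = 'hs'; at [6:10] match 'hshs', group 1 = 'hs'; at [10:14] match 'hshs', group 1 = 'hs'; at [14:18] match 'uwuw', group 1 = 'uw'.
`findall` collects group 1 from each match (4 total).

['hs', 'hs', 'hs', 'uw']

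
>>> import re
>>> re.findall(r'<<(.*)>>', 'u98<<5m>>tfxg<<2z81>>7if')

One capturing group, so `findall` returns just the captured substring from the one match — 1 in all.

['5m>>tfxg<<2z81']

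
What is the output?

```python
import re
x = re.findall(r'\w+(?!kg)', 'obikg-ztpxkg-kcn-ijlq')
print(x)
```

The negative lookahead/lookbehind blocks any match where the forbidden context is present.
No capturing groups, so `findall` returns the 4 full match strings.

['obikg', 'ztpxkg', 'kcn', 'ijlq']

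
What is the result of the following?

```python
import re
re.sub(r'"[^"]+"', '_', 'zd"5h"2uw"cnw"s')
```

'zd_2uw_s'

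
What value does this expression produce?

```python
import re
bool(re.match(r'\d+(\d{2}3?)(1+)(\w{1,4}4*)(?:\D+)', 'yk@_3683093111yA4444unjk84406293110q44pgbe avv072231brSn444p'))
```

`re.match` only tries the pattern at the start of the string.
Here position 0 doesn't satisfy it, so the call returns None, and `bool(None)` is False.

False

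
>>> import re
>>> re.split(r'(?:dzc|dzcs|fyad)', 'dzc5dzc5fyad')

['', '5', '5', '']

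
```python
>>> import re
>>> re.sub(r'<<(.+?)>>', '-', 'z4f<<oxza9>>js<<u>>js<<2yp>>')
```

A non-greedy quantifier consumes as few characters as it can — just enough that the remainder of the pattern still matches from where it stops; whatever follows it matches normally.
Matches: at [3:12] → '<<oxza9>>'; at [14:19] → '<<u>>'; at [21:28] → '<<2yp>>'.
Each match is replaced by '-'.

'z4f-js-js-'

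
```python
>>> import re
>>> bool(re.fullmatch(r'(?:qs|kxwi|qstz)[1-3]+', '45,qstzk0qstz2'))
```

`re.fullmatch` is like wrapping the pattern in `^…$` (in single-line mode).
Here the string isn't matched end-to-end, so the call returns None, and `bool(None)` is False.

False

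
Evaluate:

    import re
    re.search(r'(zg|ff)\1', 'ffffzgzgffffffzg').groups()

The backreference `\1` re-matches whatever the first group consumed, character for character.
`re.search` tries every starting position until one works.
The match spans [0:4] → 'ffff'.
Captured: group 1 = 'ff'.

('ff',)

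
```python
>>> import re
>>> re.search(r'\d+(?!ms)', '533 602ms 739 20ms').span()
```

`(?!…)`/`(?<!…)` only lets a position through if the neighbouring text does NOT match; no characters are consumed.
The match spans [0:3] → '533'.

(0, 3)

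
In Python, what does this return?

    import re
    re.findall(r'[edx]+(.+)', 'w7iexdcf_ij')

['cf_ij']

This matches one or more of one of [edx]; then one or more of any character (captured).
Matches: at [3:11] match 'exdcf_ij', group 1 = 'cf_ij'.
With a single group, `findall` returns only what that group captured — 1 item.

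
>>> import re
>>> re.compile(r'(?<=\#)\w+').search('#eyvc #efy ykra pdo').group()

'eyvc'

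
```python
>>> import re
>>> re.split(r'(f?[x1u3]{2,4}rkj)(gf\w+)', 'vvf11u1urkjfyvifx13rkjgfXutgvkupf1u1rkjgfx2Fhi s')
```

['vvf11u1urkjfyvi', 'fx13rkj', 'gfXutgvkupf1u1rkjgfx2Fhi', ' s']

`re.split` interleaves the captured-group text with the surrounding fragments.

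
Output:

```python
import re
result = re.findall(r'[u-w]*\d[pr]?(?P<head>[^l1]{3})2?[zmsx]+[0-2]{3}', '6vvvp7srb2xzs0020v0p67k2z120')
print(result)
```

The pattern matches zero or more of a character in [u-w]; then a digit, then optionally one of [pr]; then exactly 3 of any character except [l1] (captured as 'head'); then optionally the literal '2', then one or more of one of [zmsx], then exactly 3 of a character in [0-2].
Walking the string: at [5:16] match '7srb2xzs002', group 1 = 'srb'; at [17:28] match 'v0p67k2z120', group 1 = '67k'.
With a single group, `findall` returns only what that group captured — 2 items.

['srb', '67k']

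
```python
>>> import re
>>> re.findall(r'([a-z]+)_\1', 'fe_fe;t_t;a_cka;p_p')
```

['fe', 't', 'p']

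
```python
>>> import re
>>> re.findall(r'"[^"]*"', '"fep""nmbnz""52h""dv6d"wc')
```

['"fep"', '"nmbnz"', '"52h"', '"dv6d"']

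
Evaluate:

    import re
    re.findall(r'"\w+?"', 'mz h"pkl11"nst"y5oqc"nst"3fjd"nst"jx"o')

['"pkl11"', '"y5oqc"', '"3fjd"', '"jx"']

Scanning left to right: at [4:11] → '"pkl11"'; at [14:21] → '"y5oqc"'; at [24:30] → '"3fjd"'; at [33:37] → '"jx"'.
Since nothing is captured, `findall` lists the 4 matched substrings directly.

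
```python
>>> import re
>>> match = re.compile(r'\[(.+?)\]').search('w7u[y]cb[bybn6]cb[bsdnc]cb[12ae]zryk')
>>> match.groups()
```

('y',)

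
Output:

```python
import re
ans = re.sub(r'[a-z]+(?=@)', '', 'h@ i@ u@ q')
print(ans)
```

@ @ @ q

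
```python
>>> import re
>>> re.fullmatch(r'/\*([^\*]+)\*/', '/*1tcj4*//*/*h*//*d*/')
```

None

For `fullmatch`, every character of the input must be accounted for by the pattern.
Here there's no way to consume every character, so the call returns None.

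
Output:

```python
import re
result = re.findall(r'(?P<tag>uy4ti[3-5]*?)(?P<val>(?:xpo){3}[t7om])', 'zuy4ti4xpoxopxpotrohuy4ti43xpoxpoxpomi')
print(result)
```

Pattern: the literal 'uy', then the literal '4ti', then zero or more of a character in [3-5] (lazy) (captured as 'tag'); then the literal 'xpo' repeated 3 times, then one of [t7om] (captured as 'val').
Matches: at [20:37] match 'uy4ti43xpoxpoxpom', groups = ('uy4ti43', 'xpoxpoxpom').
Multiple groups make `findall` return tuples — one 2-tuple for the one match.

[('uy4ti43', 'xpoxpoxpom')]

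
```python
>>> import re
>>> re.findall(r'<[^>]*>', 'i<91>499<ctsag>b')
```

['<91>', '<ctsag>']

`findall` yields the raw match text (2 of them) because the pattern has no groups.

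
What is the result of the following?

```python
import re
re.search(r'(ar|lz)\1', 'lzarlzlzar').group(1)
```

'lz'

After group 1 captures some text, `\1` only succeeds where that same text appears again.
`re.search` scans for the first position where the pattern succeeds.
The match spans [4:8] → 'lzlz'.
Captured: group 1 = 'lz'.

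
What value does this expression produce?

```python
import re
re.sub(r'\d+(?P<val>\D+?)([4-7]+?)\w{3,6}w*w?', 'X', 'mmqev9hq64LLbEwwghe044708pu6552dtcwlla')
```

'mmqevXgheXlla'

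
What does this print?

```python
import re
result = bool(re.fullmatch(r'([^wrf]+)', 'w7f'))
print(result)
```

False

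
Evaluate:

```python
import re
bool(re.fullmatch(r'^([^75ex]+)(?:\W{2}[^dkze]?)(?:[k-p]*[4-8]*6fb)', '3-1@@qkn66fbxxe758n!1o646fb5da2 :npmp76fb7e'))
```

For `fullmatch`, every character of the input must be accounted for by the pattern.
Here the string isn't matched end-to-end, so the call returns None, and `bool(None)` is False.

False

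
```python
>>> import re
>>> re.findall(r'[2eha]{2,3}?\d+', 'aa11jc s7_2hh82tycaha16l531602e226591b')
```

['aa11', '2hh82', 'aha16', '2e226591']

With no groups in the pattern, `findall` gives back each whole match — 4 here.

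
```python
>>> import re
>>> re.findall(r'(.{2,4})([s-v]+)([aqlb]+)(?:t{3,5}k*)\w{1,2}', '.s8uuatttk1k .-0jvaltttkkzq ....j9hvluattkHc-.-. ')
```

The pattern matches 2 to 4 of any character (captured); then one or more of a character in [s-v] (captured); then one or more of one of [aqlb] (captured); then 3 to 5 of the literal 't', then zero or more of the literal 'k' (non-capturing group); then 1 to 2 of a word character.
Multiple groups make `findall` return tuples — one 3-tuple for each match.

[('.s8u', 'u', 'a'), ('.-0j', 'v', 'al')]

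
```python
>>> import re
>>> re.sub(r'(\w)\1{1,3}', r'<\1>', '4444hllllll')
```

'<4>h<l><l>'

`\1` has to match the exact text group 1 already captured.
`\1` in the replacement pulls in group 1's text for each match.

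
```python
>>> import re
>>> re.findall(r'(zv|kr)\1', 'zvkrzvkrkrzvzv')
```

['kr', 'zv']

`\1` has to match the exact text group 1 already captured.
Scanning left to right: at [6:10] match 'krkr', group 1 = 'kr'; at [10:14] match 'zvzv', group 1 = 'zv'.
`findall` collects group 1 from each match (2 total).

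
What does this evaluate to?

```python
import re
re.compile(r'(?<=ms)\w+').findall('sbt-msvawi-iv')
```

['vawi']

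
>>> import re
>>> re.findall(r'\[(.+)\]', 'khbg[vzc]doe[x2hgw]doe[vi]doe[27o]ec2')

Scanning left to right: at [4:34] match '[vzc]doe[x2hgw]doe[vi]doe[27o]', group 1 = 'vzc]doe[x2hgw]doe[vi]doe[27o'.
One capturing group, so `findall` returns just the captured substring from the one match — 1 in all.

['vzc]doe[x2hgw]doe[vi]doe[27o']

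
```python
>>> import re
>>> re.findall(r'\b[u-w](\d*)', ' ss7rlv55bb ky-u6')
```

Pattern: a word boundary (`\b`, zero-width); then a character in [u-w]; then zero or more of a digit (captured).
Matches: at [15:17] match 'u6', group 1 = '6'.
`findall` collects group 1 from the one match (1 total).

['6']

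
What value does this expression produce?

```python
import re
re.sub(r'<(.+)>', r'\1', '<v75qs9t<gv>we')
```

The replacement refers to a captured group, so each match is rewritten using its own captured text.

'v75qs9t<gvwe'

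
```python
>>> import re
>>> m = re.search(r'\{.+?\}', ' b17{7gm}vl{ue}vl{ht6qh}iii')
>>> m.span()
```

With the lazy modifier that quantifier settles for the fewest repetitions that let the rest of the pattern succeed (the atoms after it are unaffected and can still be greedy).
`search` walks the string left to right and returns the first match it finds.
The match spans [4:9] → '{7gm}'.

(4, 9)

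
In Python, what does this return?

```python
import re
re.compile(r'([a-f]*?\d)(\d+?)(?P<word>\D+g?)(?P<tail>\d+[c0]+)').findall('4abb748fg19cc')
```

The pattern matches zero or more of a character in [a-f] (lazy), then a digit (captured); then one or more of a digit (lazy) (captured); then one or more of a non-digit, then optionally a literal 'g' (captured as 'word'); then one or more of a digit, then one or more of one of [c0] (captured as 'tail').
`findall` packs the 4 group values into a tuple for every match.

[('abb7', '48', 'fg', '19cc')]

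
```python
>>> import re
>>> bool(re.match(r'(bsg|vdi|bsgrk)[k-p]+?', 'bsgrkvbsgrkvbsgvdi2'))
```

False

`match` is anchored at position 0; if the pattern doesn't fit there, it returns None.
Here the string doesn't start with a match, so the call returns None, and `bool(None)` is False.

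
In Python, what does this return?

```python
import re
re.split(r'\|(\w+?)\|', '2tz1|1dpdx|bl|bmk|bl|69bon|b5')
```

['2tz1', '1dpdx', 'bl', 'bmk', 'bl', '69bon', 'b5']

Because the pattern has a capturing group, `split` also inserts each captured text between the pieces.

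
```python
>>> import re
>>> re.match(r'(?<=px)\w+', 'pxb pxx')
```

None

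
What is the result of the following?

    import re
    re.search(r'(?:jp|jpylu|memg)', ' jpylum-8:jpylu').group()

'jp'

Branches in `(...|...)` are attempted left-to-right; the first branch that allows the whole pattern to succeed is taken.
Unlike `match`, `search` isn't anchored — it looks for the pattern anywhere in the string.
The match spans [1:3] → 'jp'.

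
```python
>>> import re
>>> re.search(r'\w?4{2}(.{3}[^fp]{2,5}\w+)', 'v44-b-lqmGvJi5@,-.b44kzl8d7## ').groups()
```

('-b-lqmGvJi5',)

This matches optionally a word character, then exactly 2 of a literal '4'; then exactly 3 of any character, then 2 to 5 of any character except [fp], then one or more of a word character (captured).
`search` walks the string left to right and returns the first match it finds.
The match spans [0:14] → 'v44-b-lqmGvJi5'.
Captured: group 1 = '-b-lqmGvJi5'.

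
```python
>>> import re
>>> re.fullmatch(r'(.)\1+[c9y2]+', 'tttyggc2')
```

`re.fullmatch` is like wrapping the pattern in `^…$` (in single-line mode).
Here the string isn't matched end-to-end, so the call returns None.

None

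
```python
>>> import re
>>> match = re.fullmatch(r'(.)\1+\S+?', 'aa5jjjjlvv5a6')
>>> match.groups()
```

('a',)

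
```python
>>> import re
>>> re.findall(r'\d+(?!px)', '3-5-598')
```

Because the assertion is negative and zero-width, positions next to the forbidden text are skipped.
Matches: at [0:1] → '3'; at [2:3] → '5'; at [4:7] → '598'.
With no groups in the pattern, `findall` gives back each whole match — 3 here.

['3', '5', '598']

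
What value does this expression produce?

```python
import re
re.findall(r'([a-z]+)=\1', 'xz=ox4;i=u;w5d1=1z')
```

[]

A backreference is literal: `\1` must see the identical characters the first group matched.
Because there's exactly one group, `findall` drops the full match and keeps group 1 from each hit.
Nothing in the string satisfies the pattern, so the list is empty.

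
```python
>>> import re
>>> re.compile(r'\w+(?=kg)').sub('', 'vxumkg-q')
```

'kg-q'

Lookahead/lookbehind check context without consuming it, so the matched span excludes the asserted characters.
Matches: at [0:4] → 'vxum'.
`sub` substitutes '' at each match site.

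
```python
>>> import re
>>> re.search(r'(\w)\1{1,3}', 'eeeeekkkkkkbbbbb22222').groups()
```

A backreference is literal: `\1` must see the identical characters the first group matched.
`search` walks the string left to right and returns the first match it finds.
The match spans [0:4] → 'eeee'.
Captured: group 1 = 'e'.

('e',)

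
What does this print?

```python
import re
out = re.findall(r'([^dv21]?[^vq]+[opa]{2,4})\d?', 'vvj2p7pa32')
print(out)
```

The pattern matches optionally any character except [dv21], then one or more of any character except [vq], then 2 to 4 of one of [opa] (captured); then optionally a digit.
Walking the string: at [2:9] match 'j2p7pa3', group 1 = 'j2p7pa'.
One capturing group, so `findall` returns just the captured substring from the one match — 1 in all.

['j2p7pa']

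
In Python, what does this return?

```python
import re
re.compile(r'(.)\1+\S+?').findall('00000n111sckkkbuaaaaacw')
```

['0', '1', 'k', 'a']

`\1` is not a pattern — it's the concrete string captured by group 1, re-applied verbatim.
`findall` collects group 1 from each match (4 total).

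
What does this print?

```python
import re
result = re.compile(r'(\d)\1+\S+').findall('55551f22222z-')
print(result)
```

['5']

After group 1 captures some text, `\1` only succeeds where that same text appears again.
Matches: at [0:13] match '55551f22222z-', group 1 = '5'.
One capturing group, so `findall` returns just the captured substring from the one match — 1 in all.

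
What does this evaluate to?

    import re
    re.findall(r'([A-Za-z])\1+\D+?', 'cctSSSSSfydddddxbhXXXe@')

['c', 'S', 'd', 'X']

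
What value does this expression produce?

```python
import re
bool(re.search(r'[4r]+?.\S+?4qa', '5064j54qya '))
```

False

The pattern matches one or more of one of [4r] (lazy); then any character, then one or more of a non-whitespace character (lazy), then the literal '4qa'.
`re.search` tries every starting position until one works.
Here the pattern never matches, so the call returns None, and `bool(None)` is False.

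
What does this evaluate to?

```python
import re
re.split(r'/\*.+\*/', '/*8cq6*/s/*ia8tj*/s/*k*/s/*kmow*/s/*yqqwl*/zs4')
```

['', 'zs4']

`split` removes every match and returns the 2 fragments in between.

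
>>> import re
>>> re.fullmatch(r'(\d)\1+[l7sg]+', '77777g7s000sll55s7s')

None

`re.fullmatch` is like wrapping the pattern in `^…$` (in single-line mode).
Here there's no way to consume every character, so the call returns None.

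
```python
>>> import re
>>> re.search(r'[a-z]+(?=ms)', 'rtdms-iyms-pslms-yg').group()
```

'rtd'

The lookaround is zero-width — it requires the adjacent text to match without consuming it, so the asserted text isn't part of the match.
Unlike `match`, `search` isn't anchored — it looks for the pattern anywhere in the string.
The match spans [0:3] → 'rtd'.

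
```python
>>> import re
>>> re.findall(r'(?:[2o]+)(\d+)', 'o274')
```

This matches one or more of one of [2o] (non-capturing group); then one or more of a digit (captured).
Walking the string: at [0:4] match 'o274', group 1 = '74'.
Because there's exactly one group, `findall` drops the full match and keeps group 1 from the one hit.

['74']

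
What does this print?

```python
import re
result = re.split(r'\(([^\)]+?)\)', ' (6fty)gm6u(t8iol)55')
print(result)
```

[' ', '6fty', 'gm6u', 't8iol', '55']

With a capturing group present, the delimiter's captured portion is kept in the result list.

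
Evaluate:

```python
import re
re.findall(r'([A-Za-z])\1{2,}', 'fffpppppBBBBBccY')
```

A backreference is literal: `\1` must see the identical characters the first group matched.
Walking the string: at [0:3] match 'fff', group 1 = 'f'; at [3:8] match 'ppppp', group 1 = 'p'; at [8:13] match 'BBBBB', group 1 = 'B'.
With a single group, `findall` returns only what that group captured — 3 items.

['f', 'p', 'B']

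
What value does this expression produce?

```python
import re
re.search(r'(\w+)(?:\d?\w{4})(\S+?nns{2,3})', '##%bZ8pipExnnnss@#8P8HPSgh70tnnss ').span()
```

The match spans [3:33] → 'bZ8pipExnnnss@#8P8HPSgh70tnnss'.

(3, 33)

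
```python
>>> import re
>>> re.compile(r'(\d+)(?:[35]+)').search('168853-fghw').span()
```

(0, 6)

Pattern: one or more of a digit (captured); then one or more of one of [35] (non-capturing group).
`search` walks the string left to right and returns the first match it finds.
The match spans [0:6] → '168853'.
Captured: group 1 = '16885'.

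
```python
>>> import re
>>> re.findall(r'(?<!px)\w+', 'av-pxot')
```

['av', 'pxot']

The negative lookahead/lookbehind blocks any match where the forbidden context is present.
Matches: at [0:2] → 'av'; at [3:7] → 'pxot'.
With no groups in the pattern, `findall` gives back each whole match — 2 here.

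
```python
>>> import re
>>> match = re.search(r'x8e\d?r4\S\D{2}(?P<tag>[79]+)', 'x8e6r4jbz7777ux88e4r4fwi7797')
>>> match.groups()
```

The match spans [0:13] → 'x8e6r4jbz7777'.
Captured: group 1 = '7777'.

('7777',)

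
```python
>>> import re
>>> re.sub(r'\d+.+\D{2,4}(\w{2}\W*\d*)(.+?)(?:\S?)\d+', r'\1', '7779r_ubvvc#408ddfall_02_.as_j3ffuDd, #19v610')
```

Each match is replaced using the text its own group 1 captured.

'19'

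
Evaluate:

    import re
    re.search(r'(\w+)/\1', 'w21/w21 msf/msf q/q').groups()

('w21',)

`\1` is not a pattern — it's the concrete string captured by group 1, re-applied verbatim.
`re.search` tries every starting position until one works.
The match spans [0:7] → 'w21/w21'.
Captured: group 1 = 'w21'.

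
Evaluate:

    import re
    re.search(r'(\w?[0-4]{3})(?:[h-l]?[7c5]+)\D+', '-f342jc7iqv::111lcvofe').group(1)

This matches optionally a word character, then exactly 3 of a character in [0-4] (captured); then optionally a character in [h-l], then one or more of one of [7c5] (non-capturing group); then one or more of a non-digit.
`re.search` scans for the first position where the pattern succeeds.
The match spans [1:13] → 'f342jc7iqv::'.
Captured: group 1 = 'f342'.

'f342'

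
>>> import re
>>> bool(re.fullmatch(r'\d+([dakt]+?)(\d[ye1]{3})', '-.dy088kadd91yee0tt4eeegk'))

False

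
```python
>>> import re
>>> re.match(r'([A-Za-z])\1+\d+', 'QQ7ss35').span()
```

(0, 3)

`re.match` only tries the pattern at the start of the string.
The match spans [0:3] → 'QQ7'.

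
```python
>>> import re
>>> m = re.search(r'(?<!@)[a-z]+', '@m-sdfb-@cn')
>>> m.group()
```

'sdfb'

The negative lookahead/lookbehind blocks any match where the forbidden context is present.
Unlike `match`, `search` isn't anchored — it looks for the pattern anywhere in the string.
The match spans [3:7] → 'sdfb'.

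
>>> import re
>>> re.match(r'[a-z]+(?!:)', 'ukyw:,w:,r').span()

With `match`, the pattern is implicitly anchored at the beginning.
The match spans [0:3] → 'uky'.

(0, 3)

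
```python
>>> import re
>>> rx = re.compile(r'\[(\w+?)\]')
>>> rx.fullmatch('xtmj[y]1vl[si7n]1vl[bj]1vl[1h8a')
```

None

`fullmatch` succeeds only if the pattern covers the string from start to end.
Here the pattern can't cover the whole string, so the call returns None.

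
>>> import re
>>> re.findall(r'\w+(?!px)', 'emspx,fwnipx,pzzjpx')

['emspx', 'fwnipx', 'pzzjpx']

Because the assertion is negative and zero-width, positions next to the forbidden text are skipped.
Matches: at [0:5] → 'emspx'; at [6:12] → 'fwnipx'; at [13:19] → 'pzzjpx'.
`findall` yields the raw match text (3 of them) because the pattern has no groups.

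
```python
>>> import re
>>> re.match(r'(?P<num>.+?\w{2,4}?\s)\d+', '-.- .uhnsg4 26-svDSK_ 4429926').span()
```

The pattern matches one or more of any character (lazy), then 2 to 4 of a word character (lazy), then whitespace (captured as 'num'); then one or more of a digit.
The `?` after the quantifier makes it lazy — it takes as little as possible before letting the rest of the pattern try.
`re.match` won't scan ahead — the pattern has to work from the very first character.
The match spans [0:14] → '-.- .uhnsg4 26'.
Captured: group 1 = '-.- .uhnsg4 '.

(0, 14)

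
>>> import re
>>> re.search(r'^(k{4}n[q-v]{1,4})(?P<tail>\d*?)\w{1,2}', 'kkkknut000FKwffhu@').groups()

The match spans [0:9] → 'kkkknut00'.
Captured: group 1 = 'kkkknut', group 2 = ''.

('kkkknut', '')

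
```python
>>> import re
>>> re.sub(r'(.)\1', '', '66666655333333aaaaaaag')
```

'ag'

After group 1 captures some text, `\1` only succeeds where that same text appears again.
Each match is replaced by ''.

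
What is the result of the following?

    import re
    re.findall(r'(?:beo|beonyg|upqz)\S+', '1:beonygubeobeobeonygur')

['beonygubeobeobeonygur']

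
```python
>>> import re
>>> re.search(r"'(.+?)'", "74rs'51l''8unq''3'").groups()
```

('51l',)

Because the quantifier is non-greedy, it stops expanding at the earliest point where the rest of the pattern can succeed.
`re.search` scans for the first position where the pattern succeeds.
The match spans [4:9] → "'51l'".
Captured: group 1 = '51l'.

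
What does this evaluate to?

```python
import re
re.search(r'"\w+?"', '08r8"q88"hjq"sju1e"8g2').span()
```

The match spans [4:9] → '"q88"'.

(4, 9)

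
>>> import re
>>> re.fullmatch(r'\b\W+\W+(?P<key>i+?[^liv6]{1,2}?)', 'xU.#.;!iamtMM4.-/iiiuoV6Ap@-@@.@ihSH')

None

The pattern matches a word boundary (`\b`, zero-width); then one or more of a non-word character; then one or more of a non-word character; then one or more of the literal 'i' (lazy), then 1 to 2 of any character except [liv6] (lazy) (captured as 'key').
`re.fullmatch` requires the pattern to consume the entire string.
Here the string isn't matched end-to-end, so the call returns None.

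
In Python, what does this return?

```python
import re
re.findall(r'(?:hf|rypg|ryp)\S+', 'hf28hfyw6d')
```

['hf28hfyw6d']

Since nothing is captured, `findall` lists the 1 matched substring directly.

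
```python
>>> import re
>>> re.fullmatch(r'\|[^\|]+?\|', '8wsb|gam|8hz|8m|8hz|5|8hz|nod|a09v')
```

For `fullmatch`, every character of the input must be accounted for by the pattern.
Here the pattern can't cover the whole string, so the call returns None.

None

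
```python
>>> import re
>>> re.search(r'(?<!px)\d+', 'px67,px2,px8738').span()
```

(3, 4)

`(?!…)`/`(?<!…)` only lets a position through if the neighbouring text does NOT match; no characters are consumed.
The match spans [3:4] → '7'.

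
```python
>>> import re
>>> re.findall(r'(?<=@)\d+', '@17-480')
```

['17']

Because the assertion is zero-width, the text it checks is not consumed and won't appear in the result.
No capturing groups, so `findall` returns the 1 full match string.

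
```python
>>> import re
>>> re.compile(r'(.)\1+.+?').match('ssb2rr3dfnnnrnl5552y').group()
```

A backreference is literal: `\1` must see the identical characters the first group matched.
With `match`, the pattern is implicitly anchored at the beginning.
The match spans [0:3] → 'ssb'.
Captured: group 1 = 's'.

'ssb'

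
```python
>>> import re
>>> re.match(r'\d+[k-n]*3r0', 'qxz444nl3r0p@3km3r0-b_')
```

With `match`, the pattern is implicitly anchored at the beginning.
Here the pattern fails at index 0, so the call returns None.

None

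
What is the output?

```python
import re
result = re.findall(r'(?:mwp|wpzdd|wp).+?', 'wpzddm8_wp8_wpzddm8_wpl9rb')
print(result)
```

['wpzddm', 'wp8', 'wpzddm', 'wpl']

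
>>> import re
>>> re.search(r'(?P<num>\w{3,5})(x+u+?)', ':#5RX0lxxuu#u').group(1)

'5RX0l'

The match spans [2:10] → '5RX0lxxu'.
Captured: group 1 = '5RX0l', group 2 = 'xxu'.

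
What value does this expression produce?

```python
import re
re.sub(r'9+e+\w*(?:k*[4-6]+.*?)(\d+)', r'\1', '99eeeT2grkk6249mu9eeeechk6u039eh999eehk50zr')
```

'0zr'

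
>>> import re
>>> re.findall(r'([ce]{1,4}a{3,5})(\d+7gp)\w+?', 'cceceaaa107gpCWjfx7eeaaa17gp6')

The `?` after the quantifier makes it lazy — it takes as little as possible before letting the rest of the pattern try.
`findall` packs the 2 group values into a tuple for every match.

[('ceceaaa', '107gp'), ('eeaaa', '17gp')]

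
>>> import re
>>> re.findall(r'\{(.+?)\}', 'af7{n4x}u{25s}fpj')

['n4x', '25s']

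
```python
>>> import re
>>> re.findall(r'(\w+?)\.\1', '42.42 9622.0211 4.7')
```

The backreference `\1` re-matches whatever the first group consumed, character for character.
Scanning left to right: at [0:5] match '42.42', group 1 = '42'.
One capturing group, so `findall` returns just the captured substring from the one match — 1 in all.

['42']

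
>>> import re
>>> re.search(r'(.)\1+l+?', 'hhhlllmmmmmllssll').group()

'hhhl'

After group 1 captures some text, `\1` only succeeds where that same text appears again.
The match spans [0:4] → 'hhhl'.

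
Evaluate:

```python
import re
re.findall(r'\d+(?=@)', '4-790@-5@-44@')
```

The `(?=…)`/`(?<=…)` assertion just peeks at neighbouring text; it doesn't advance the match position.
With no groups in the pattern, `findall` gives back each whole match — 3 here.

['790', '5', '44']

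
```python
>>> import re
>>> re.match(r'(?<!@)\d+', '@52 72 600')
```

`(?!…)`/`(?<!…)` only lets a position through if the neighbouring text does NOT match; no characters are consumed.
`match` is anchored at position 0; if the pattern doesn't fit there, it returns None.
Here position 0 doesn't satisfy it, so the call returns None.

None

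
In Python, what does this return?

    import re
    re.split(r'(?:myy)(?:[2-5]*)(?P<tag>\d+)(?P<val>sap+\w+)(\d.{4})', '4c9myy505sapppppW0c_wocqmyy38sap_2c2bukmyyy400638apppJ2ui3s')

With a capturing group present, the delimiter's captured portion is kept in the result list.

['4c9', '05', 'sapppppW0c_wocqmyy38sap_2c2bukmyyy400638apppJ', '2ui3s', '']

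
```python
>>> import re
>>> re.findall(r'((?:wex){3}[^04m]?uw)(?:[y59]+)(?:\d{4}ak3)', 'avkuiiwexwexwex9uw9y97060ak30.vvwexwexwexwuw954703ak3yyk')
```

['wexwexwex9uw', 'wexwexwexwuw']

This matches the literal 'wex' repeated 3 times, then optionally any character except [04m], then the literal 'uw' (captured); then one or more of one of [y59] (non-capturing group); then exactly 4 of a digit, then the literal 'ak3' (non-capturing group).
With a single group, `findall` returns only what that group captured — 2 items.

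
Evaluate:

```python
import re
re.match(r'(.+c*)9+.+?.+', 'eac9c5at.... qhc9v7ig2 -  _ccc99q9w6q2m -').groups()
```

The match spans [0:41] → 'eac9c5at.... qhc9v7ig2 -  _ccc99q9w6q2m -'.
Captured: group 1 = 'eac9c5at.... qhc9v7ig2 -  _ccc99q'.

('eac9c5at.... qhc9v7ig2 -  _ccc99q',)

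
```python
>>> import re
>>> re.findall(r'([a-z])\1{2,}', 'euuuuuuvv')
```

['u']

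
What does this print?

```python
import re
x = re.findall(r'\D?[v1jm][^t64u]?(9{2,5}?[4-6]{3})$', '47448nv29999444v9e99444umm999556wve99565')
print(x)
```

The pattern matches optionally a non-digit, then one of [v1jm], then optionally any character except [t64u]; then 2 to 5 of a literal '9' (lazy), then exactly 3 of a character in [4-6] (captured); then anchored at the end.
Walking the string: at [32:40] match 'wve99565', group 1 = '99565'.
`findall` collects group 1 from the one match (1 total).

['99565']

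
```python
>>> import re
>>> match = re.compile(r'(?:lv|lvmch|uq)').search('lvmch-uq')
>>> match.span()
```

`|` is ordered: at each position the engine commits to the first alternative that works.
`re.search` tries every starting position until one works.
The match spans [0:2] → 'lv'.

(0, 2)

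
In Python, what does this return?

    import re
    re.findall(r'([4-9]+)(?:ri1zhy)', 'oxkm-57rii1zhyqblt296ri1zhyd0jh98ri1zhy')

['96', '98']

This matches one or more of a character in [4-9] (captured); then the literal 'ri1', then the literal 'zhy' (non-capturing group).
Matches: at [19:27] match '96ri1zhy', group 1 = '96'; at [31:39] match '98ri1zhy', group 1 = '98'.
With a single group, `findall` returns only what that group captured — 2 items.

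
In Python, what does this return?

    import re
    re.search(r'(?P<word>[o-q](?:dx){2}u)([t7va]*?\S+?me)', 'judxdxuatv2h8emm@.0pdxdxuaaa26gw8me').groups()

('pdxdxu', 'aaa26gw8me')

The match spans [19:35] → 'pdxdxuaaa26gw8me'.
Captured: group 1 = 'pdxdxu', group 2 = 'aaa26gw8me'.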